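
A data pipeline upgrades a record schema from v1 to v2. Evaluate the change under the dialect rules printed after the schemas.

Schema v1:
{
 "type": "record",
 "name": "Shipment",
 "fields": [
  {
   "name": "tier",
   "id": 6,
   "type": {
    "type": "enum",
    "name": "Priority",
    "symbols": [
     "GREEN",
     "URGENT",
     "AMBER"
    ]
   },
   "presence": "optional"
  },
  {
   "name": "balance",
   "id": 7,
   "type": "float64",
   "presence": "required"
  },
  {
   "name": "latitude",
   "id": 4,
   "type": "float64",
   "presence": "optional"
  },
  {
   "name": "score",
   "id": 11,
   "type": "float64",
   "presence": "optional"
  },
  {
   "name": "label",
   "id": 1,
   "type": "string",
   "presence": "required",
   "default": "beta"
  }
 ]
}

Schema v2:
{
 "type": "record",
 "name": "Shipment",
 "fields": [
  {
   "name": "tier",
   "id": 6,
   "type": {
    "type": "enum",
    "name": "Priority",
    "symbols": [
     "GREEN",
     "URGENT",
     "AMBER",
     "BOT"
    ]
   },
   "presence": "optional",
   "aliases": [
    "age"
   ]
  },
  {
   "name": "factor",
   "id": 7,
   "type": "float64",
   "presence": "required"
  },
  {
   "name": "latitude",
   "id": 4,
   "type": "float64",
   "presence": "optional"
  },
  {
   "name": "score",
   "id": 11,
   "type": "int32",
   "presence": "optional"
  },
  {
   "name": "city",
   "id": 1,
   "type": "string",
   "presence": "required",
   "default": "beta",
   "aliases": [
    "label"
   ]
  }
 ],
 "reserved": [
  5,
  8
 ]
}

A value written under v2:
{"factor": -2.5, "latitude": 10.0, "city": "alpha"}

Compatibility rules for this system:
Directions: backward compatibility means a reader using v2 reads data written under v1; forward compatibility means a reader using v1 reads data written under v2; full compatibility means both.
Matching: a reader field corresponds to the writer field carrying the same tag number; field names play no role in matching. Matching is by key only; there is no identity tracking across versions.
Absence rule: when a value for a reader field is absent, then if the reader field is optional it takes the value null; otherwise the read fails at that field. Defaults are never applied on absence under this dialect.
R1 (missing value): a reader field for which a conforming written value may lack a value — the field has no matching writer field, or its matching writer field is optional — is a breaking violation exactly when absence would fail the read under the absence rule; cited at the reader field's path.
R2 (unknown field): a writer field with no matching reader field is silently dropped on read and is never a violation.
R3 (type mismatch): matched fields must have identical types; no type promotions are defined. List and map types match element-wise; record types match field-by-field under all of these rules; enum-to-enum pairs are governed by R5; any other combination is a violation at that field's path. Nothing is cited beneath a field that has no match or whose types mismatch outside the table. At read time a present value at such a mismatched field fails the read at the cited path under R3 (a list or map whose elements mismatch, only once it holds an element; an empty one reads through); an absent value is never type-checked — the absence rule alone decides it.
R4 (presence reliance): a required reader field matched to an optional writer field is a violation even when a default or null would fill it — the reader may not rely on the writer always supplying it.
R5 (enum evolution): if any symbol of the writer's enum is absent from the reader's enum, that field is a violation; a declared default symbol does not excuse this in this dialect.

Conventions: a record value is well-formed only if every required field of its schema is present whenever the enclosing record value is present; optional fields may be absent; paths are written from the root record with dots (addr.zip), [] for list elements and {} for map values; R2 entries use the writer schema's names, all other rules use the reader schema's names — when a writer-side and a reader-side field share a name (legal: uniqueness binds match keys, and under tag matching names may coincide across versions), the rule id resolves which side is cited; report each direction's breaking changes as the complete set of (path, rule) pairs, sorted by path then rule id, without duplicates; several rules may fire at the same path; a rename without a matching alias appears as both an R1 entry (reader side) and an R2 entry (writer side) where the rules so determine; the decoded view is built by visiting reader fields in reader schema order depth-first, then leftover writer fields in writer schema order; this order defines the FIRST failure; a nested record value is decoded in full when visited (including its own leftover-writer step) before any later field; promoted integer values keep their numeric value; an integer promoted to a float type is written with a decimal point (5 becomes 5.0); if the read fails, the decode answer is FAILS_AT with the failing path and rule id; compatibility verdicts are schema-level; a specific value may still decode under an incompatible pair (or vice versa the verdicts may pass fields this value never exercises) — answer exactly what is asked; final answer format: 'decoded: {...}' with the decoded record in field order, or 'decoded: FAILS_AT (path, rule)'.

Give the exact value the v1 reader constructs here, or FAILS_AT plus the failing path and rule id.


in Shipment below, arrows point writer -> reader
decode (reader v1):
  tier := null (not supplied -> null)
  balance := -2.5 (from writer factor)
  latitude := 10.0
  score := null (not supplied -> null)
  label := "alpha" (from writer city)
  => decoded: {"tier": null, "balance": -2.5, "latitude": 10.0, "score": null, "label": "alpha"}
diffs on Shipment not affecting the asked answer:
  enum Priority (field tier in record Shipment): symbol BOT added -> schema-level compatibility only; this Shipment value's decode is unchanged
  renamed field label to city in record Shipment (alias label declared on the renamed field) -> no rule fires on it and the decoded Shipment view is identical with or without it
  renamed field balance to factor in record Shipment -> no rule fires on it and the decoded Shipment view is identical with or without it
  field score in record Shipment: type float64 changed to int32 -> schema-level compatibility only; this Shipment value's decode is unchanged

decoded: {"tier": null, "balance": -2.5, "latitude": 10.0, "score": null, "label": "alpha"}


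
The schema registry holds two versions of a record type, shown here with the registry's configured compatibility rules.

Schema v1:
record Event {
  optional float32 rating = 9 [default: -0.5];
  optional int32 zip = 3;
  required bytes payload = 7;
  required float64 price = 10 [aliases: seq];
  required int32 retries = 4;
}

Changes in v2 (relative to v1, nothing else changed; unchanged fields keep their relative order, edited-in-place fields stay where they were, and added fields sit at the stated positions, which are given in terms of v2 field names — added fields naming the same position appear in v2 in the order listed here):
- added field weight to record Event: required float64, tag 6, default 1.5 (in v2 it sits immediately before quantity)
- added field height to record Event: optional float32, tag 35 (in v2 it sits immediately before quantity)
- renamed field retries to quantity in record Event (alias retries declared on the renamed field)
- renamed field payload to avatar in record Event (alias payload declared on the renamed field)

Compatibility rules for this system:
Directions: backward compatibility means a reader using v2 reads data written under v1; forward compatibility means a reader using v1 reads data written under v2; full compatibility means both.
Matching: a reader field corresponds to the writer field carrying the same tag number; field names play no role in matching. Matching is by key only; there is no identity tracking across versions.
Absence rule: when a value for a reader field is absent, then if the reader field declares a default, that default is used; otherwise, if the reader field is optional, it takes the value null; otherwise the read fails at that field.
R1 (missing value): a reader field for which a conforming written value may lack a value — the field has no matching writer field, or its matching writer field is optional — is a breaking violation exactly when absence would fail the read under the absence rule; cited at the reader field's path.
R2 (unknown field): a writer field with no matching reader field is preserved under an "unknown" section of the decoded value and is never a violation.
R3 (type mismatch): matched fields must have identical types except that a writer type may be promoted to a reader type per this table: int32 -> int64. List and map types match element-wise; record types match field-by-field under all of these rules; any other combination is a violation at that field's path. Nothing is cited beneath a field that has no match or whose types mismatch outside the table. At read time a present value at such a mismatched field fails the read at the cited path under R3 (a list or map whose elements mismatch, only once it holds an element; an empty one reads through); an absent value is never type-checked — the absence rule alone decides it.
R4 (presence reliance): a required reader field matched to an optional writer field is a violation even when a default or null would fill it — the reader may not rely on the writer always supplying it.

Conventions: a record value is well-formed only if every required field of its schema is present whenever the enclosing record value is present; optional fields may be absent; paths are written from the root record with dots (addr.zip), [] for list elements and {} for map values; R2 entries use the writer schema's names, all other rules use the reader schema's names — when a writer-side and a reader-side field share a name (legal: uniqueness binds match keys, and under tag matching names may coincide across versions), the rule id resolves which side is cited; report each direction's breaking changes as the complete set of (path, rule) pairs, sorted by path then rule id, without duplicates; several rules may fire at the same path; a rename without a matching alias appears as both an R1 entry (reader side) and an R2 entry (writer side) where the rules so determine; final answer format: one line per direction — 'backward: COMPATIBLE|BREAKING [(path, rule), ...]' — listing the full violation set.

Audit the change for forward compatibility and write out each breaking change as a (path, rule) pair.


the writer's type comes first in each Event pair
forward analysis of Event with v1 as reader and v2 as writer:
  rating: paired with writer rating (float32 -> float32; writer optional)
  zip: paired with writer zip (int32 -> int32; writer optional)
  payload: paired with writer avatar (bytes -> bytes; writer required)
  price: paired with writer price (float64 -> float64; writer required)
  retries: paired with writer quantity (int32 -> int32; writer required)
  weight (writer side), unknown to reader
  height (writer side), unknown to reader
  => forward verdict for Event: COMPATIBLE, no violations
the other Event changes do not affect what is asked:
  added field height to record Event: optional float32, tag 35 (in v2 it sits immediately before quantity) -> inert for the asked Event verdict: nothing fires
  added field weight to record Event: required float64, tag 6, default 1.5 (in v2 it sits immediately before quantity) -> inert for the asked Event verdict: nothing fires
  renamed field retries to quantity in record Event (alias retries declared on the renamed field) -> inert for the asked Event verdict: nothing fires
  renamed field payload to avatar in record Event (alias payload declared on the renamed field) -> inert for the asked Event verdict: nothing fires

forward: COMPATIBLE []


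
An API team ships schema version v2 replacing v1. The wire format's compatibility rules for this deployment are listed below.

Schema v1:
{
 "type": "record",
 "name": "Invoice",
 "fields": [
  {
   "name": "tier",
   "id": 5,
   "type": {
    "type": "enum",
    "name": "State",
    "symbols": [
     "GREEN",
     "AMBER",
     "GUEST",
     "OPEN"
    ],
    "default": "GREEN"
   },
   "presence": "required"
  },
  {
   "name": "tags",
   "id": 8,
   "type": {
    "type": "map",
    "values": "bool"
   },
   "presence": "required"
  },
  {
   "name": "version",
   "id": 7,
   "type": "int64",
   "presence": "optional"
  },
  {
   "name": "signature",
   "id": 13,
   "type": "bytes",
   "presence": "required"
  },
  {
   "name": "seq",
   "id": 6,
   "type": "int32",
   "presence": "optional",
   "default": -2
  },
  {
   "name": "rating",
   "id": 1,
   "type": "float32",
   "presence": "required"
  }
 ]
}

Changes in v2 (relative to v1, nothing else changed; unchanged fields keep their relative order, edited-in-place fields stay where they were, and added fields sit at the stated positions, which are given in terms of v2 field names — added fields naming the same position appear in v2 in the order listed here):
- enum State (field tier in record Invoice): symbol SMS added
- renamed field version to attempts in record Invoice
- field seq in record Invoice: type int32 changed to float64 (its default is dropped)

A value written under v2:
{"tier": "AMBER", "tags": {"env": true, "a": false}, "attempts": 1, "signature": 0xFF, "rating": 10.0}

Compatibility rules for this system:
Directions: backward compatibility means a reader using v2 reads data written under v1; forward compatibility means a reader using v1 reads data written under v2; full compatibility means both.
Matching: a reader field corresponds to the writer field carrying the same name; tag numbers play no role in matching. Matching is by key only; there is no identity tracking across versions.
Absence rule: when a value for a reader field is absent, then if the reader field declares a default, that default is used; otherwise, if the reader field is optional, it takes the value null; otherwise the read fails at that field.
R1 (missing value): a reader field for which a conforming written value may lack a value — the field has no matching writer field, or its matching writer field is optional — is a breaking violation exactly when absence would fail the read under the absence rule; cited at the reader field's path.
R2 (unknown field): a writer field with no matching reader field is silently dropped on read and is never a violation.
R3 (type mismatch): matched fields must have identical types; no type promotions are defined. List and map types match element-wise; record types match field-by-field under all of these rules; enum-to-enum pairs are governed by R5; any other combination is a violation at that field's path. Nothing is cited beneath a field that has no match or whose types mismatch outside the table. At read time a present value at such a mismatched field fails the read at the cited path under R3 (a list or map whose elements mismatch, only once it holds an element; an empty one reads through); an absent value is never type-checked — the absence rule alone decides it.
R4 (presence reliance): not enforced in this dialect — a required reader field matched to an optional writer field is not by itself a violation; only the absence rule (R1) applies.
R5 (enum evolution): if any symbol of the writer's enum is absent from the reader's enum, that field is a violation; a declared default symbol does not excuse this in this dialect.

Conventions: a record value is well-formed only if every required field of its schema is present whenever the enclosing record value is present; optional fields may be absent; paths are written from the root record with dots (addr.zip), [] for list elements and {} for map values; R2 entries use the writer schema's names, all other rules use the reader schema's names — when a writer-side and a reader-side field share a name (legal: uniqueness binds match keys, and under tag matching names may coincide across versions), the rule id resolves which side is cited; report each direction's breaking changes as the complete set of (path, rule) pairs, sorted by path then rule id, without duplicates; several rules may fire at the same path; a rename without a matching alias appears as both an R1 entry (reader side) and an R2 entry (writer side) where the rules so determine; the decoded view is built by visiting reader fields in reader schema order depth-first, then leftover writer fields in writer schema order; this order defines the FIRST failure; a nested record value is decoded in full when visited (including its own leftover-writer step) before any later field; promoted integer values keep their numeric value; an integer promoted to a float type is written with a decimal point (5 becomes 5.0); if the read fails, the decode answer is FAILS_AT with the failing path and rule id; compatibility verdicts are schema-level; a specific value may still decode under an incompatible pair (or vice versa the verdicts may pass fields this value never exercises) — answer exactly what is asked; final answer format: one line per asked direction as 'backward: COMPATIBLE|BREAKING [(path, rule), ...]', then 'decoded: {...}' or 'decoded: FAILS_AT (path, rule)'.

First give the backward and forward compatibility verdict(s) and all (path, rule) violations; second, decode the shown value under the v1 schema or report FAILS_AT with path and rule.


the writer's type comes first in each Invoice pair
backward on Invoice — v2 reading data written by v1:
  tier: State -> State, writer required; from tier
  tags: map<string, bool> -> map<string, bool>, writer required; from tags
  no writer field matches reader attempts
  signature: bytes -> bytes, writer required; from signature
  seq: int32 -> float64, writer optional; from seq
  rating: float32 -> float32, writer required; from rating
  version (writer side), unknown to reader
  R3 fires at seq
  backward on Invoice therefore BREAKING (1)
forward on Invoice — v1 reading data written by v2:
  tier: State -> State, writer required; from tier
  tags: map<string, bool> -> map<string, bool>, writer required; from tags
  no writer field matches reader version
  signature: bytes -> bytes, writer required; from signature
  seq: float64 -> int32, writer optional; from seq
  rating: float32 -> float32, writer required; from rating
  attempts (writer side), unknown to reader
  R3 fires at seq
  R5 fires at tier
  forward on Invoice therefore BREAKING (2)
decode (reader v1):
  tier := "AMBER"
  tags := {"env": true, "a": false}
  version := null (missing; optional => null)
  signature := 0xFF
  seq := -2 (missing; default applied)
  rating := 10.0
  writer attempts: no reader field; dropped
  => decoded: {"tier": "AMBER", "tags": {"env": true, "a": false}, "version": null, "signature": 0xFF, "seq": -2, "rating": 10.0}

backward: BREAKING [(seq, R3)]; forward: BREAKING [(seq, R3), (tier, R5)]; decoded: {"tier": "AMBER", "tags": {"env": true, "a": false}, "version": null, "signature": 0xFF, "seq": -2, "rating": 10.0}


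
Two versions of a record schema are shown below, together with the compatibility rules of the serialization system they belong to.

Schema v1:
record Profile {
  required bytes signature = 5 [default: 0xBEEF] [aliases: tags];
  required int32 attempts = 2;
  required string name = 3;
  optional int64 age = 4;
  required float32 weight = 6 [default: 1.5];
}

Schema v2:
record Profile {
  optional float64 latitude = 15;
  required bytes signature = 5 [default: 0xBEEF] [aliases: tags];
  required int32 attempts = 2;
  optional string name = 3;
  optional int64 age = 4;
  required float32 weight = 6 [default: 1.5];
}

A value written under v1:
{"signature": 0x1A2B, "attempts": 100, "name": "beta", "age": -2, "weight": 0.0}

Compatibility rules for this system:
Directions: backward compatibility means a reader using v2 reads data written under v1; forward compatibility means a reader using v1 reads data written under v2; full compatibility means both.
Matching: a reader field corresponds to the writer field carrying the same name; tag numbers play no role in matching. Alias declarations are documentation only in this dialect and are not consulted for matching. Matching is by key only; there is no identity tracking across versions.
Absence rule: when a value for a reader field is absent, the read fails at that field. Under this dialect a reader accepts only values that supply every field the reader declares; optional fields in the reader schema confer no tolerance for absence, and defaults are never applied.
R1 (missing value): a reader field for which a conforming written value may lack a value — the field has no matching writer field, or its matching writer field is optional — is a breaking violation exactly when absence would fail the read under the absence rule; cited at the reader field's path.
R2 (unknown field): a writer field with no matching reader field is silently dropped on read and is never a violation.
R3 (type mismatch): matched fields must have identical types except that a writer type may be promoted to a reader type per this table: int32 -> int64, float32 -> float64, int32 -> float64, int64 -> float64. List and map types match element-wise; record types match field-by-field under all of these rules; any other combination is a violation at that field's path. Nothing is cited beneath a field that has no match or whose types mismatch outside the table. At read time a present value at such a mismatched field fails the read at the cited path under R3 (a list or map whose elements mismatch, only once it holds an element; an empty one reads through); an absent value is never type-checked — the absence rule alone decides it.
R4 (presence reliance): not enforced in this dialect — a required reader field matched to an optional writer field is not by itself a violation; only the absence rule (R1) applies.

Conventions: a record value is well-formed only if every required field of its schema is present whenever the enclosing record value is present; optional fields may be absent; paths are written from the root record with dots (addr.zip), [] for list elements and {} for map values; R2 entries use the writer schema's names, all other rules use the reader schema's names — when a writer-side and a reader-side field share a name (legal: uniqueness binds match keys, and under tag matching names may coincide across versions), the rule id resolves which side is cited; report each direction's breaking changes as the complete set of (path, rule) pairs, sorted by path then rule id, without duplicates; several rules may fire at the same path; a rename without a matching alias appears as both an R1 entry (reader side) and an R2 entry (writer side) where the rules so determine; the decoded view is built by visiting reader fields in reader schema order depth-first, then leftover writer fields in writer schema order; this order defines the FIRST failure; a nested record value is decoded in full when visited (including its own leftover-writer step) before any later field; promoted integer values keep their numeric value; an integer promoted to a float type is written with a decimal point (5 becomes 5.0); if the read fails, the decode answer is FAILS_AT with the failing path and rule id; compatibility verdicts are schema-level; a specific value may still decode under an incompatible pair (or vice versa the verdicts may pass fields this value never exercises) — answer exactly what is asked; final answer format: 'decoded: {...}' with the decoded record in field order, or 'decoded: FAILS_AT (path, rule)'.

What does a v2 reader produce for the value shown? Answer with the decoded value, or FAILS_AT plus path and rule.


decoded: FAILS_AT (latitude, R1)

in Profile below, arrows point writer -> reader
decoding the Profile value with the v2 reader:
  read fails at latitude under R1 (no fill)
  => FAILS_AT (latitude, R1)
the rest of the Profile diff is inert for this question:
  field name in record Profile: required changed to optional -> matters for Profile compatibility verdicts, not for this value's decode


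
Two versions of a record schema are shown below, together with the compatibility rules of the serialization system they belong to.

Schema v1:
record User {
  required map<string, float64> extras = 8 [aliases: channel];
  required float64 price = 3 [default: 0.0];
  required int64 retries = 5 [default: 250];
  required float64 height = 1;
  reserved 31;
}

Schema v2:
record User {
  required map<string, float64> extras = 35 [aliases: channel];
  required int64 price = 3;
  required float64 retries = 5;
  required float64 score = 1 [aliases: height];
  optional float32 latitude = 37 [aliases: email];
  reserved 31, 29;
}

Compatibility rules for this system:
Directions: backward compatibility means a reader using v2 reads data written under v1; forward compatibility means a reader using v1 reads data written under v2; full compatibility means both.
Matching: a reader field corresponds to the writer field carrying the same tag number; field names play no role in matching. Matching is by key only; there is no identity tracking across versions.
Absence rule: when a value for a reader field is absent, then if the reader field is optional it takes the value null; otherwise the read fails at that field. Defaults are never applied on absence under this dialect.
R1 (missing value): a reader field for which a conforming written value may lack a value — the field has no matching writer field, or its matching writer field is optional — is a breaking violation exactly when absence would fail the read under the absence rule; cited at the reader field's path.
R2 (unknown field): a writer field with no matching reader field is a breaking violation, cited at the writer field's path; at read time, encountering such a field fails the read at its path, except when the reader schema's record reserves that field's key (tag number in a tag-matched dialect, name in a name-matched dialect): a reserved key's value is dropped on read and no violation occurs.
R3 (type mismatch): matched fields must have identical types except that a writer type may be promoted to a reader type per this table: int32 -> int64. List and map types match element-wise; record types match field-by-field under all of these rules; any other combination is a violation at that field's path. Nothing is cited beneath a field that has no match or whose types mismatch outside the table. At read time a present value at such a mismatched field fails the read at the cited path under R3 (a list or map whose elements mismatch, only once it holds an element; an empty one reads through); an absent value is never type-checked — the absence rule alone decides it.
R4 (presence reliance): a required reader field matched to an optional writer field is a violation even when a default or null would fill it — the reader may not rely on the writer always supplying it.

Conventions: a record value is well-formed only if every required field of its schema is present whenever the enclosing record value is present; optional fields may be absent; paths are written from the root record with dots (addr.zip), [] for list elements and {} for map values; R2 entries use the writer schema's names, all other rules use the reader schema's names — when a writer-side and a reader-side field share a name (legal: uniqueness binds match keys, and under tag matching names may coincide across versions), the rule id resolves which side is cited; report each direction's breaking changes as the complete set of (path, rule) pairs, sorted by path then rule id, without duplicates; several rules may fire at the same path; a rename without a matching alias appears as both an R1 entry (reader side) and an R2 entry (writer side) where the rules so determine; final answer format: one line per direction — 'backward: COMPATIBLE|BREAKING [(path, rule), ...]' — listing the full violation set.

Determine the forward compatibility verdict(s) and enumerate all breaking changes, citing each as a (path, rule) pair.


forward: BREAKING [(extras, R1), (extras, R2), (latitude, R2), (price, R3), (retries, R3)]

in User below, arrows point writer -> reader
forward pass over User, reader schema v1, writer schema v2:
  extras: no writer match
  price: paired with writer price (int64 -> float64; writer required)
  retries: paired with writer retries (float64 -> int64; writer required)
  height: paired with writer score (float64 -> float64; writer required)
  extras (writer side), unknown to reader
  latitude (writer side), unknown to reader
  rule R1 violated at extras
  rule R2 violated at extras
  rule R2 violated at latitude
  rule R3 violated at price
  rule R3 violated at retries
  => 5 violation(s): forward is BREAKING for User
the rest of the User diff is inert for this question:
  renamed field height to score in record User (alias height declared on the renamed field) -> fires no rule on User, leaving the asked answer as it is


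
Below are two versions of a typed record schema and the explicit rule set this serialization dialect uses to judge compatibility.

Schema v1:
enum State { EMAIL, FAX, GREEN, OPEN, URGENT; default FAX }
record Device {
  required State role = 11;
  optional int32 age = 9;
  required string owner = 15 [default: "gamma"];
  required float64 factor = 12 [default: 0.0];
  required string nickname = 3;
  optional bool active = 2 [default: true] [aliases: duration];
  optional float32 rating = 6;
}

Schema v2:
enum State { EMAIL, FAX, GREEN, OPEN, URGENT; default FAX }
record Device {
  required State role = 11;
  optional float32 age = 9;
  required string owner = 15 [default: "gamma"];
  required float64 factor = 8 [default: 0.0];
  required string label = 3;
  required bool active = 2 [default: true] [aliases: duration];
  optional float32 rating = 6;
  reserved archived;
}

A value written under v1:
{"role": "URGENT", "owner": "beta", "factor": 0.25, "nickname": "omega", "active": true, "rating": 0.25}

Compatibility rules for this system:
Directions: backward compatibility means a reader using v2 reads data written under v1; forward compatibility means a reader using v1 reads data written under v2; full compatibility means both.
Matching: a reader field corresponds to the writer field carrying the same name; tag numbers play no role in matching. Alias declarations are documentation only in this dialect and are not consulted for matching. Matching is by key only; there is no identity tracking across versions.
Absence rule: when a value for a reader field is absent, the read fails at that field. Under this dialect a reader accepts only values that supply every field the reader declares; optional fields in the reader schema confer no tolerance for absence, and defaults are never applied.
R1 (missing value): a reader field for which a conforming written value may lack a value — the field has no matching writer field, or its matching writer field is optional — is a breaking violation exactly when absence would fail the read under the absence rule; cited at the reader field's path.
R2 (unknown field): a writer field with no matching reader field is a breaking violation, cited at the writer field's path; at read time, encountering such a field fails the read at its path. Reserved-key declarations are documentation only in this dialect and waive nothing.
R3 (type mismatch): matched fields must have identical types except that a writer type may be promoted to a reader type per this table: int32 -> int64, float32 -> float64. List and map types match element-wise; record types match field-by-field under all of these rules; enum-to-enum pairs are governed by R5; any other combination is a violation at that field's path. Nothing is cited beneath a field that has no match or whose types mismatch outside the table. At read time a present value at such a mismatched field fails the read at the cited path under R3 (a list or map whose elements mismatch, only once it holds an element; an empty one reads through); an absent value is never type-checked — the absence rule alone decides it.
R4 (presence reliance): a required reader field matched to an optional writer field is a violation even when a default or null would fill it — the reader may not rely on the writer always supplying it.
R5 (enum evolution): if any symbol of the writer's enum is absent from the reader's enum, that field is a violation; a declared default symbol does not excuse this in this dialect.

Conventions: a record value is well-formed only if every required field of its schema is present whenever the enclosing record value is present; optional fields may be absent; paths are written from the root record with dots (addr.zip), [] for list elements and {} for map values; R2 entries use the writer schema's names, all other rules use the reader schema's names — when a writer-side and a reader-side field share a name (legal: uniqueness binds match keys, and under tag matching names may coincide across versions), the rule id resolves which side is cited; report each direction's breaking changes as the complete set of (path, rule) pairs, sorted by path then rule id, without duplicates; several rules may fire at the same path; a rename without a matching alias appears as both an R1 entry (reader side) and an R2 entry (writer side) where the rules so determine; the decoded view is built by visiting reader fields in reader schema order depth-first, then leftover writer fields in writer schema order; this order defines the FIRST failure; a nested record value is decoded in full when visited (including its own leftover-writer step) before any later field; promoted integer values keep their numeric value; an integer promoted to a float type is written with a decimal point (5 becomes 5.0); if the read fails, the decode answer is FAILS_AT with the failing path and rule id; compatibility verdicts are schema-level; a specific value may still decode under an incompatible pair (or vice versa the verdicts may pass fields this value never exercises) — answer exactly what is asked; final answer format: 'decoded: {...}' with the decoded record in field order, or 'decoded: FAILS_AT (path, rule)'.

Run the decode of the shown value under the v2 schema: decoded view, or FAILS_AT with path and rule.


decoded: FAILS_AT (age, R1)

in Device below, arrows point writer -> reader
migrating the Device value to v2:
  role := "URGENT"
  read fails at age under R1 (no fill)
  => FAILS_AT (age, R1)
checking off the Device differences that do not matter here:
  field factor in record Device: tag 12 changed to 8 -> no rule fires on it and the decoded Device view is identical with or without it
  field active in record Device: optional changed to required -> schema-level compatibility only; this Device value's decode is unchanged
  renamed field nickname to label in record Device -> schema-level compatibility only; this Device value's decode is unchanged


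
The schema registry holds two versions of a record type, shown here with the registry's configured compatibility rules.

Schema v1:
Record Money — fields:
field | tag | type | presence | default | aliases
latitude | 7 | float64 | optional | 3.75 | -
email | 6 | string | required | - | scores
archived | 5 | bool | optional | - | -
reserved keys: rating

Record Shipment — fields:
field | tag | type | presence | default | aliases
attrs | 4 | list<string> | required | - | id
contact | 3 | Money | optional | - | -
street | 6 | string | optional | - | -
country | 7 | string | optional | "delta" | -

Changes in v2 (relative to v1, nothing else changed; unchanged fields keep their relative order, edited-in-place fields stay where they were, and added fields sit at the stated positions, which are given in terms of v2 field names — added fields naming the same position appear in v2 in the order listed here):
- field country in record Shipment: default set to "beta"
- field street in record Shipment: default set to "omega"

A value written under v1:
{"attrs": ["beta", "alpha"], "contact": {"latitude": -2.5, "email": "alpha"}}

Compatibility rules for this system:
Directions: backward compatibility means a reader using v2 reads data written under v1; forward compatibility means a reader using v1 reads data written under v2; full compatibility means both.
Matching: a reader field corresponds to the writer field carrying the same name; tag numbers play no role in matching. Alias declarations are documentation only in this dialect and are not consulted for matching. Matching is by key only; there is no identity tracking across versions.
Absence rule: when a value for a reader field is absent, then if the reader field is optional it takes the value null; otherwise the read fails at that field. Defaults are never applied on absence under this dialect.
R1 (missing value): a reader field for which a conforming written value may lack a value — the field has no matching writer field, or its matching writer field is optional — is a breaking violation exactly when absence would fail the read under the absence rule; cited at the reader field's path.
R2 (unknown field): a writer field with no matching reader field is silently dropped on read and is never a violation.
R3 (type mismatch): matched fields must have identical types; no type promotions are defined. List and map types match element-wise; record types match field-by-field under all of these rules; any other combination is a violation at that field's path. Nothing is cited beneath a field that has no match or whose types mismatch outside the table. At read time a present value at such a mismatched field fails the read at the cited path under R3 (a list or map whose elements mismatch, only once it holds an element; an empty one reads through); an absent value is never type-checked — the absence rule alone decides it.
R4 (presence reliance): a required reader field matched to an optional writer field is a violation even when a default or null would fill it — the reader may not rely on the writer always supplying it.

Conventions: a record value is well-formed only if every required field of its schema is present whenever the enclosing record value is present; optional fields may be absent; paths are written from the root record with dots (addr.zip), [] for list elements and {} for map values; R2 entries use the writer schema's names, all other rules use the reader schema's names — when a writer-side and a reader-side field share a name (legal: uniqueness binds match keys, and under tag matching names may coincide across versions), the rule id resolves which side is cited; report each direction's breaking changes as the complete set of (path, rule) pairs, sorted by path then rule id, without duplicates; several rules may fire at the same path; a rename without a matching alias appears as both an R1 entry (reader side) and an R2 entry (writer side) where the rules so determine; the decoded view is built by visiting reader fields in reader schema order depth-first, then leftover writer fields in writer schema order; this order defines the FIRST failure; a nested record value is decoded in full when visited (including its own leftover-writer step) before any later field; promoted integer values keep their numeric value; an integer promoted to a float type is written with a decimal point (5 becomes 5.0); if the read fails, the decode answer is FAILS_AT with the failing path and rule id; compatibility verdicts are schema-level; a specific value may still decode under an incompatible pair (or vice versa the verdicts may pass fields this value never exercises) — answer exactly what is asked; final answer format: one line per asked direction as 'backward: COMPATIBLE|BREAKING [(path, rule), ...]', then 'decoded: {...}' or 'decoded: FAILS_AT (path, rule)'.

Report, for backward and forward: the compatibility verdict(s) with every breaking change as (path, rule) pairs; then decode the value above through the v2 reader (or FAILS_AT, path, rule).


the writer's type comes first in each Shipment pair
checking backward for Shipment: reader v2 against writer v1:
  list<string> -> list<string>, writer required: attrs aligns to attrs
  Money -> Money, writer optional: contact aligns to contact
  string -> string, writer optional: street aligns to street
  string -> string, writer optional: country aligns to country
  float64 -> float64, writer optional: contact.latitude aligns to contact.latitude
  string -> string, writer required: contact.email aligns to contact.email
  bool -> bool, writer optional: contact.archived aligns to contact.archived
  => backward verdict for Shipment: COMPATIBLE, no violations
checking forward for Shipment: reader v1 against writer v2:
  list<string> -> list<string>, writer required: attrs aligns to attrs
  Money -> Money, writer optional: contact aligns to contact
  string -> string, writer optional: street aligns to street
  string -> string, writer optional: country aligns to country
  float64 -> float64, writer optional: contact.latitude aligns to contact.latitude
  string -> string, writer required: contact.email aligns to contact.email
  bool -> bool, writer optional: contact.archived aligns to contact.archived
  => forward verdict for Shipment: COMPATIBLE, no violations
decode (reader v2):
  attrs := ["beta", "alpha"]
  contact.latitude := -2.5
  contact.email := "alpha"
  contact.archived := null (not supplied -> null)
  street := null (not supplied -> null)
  country := null (not supplied -> null)
  => decoded: {"attrs": ["beta", "alpha"], "contact": {"latitude": -2.5, "email": "alpha", "archived": null}, "street": null, "country": null}

backward: COMPATIBLE []; forward: COMPATIBLE []; decoded: {"attrs": ["beta", "alpha"], "contact": {"latitude": -2.5, "email": "alpha", "archived": null}, "street": null, "country": null}
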